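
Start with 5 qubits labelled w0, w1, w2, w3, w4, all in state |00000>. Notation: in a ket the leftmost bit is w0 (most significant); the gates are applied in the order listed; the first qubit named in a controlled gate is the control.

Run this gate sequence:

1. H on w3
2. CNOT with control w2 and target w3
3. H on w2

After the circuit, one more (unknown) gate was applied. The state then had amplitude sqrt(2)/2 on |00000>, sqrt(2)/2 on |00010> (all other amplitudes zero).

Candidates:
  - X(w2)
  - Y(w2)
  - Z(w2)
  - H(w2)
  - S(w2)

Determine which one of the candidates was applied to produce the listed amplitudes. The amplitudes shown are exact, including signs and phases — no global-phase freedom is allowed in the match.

The applied gate was H(w2).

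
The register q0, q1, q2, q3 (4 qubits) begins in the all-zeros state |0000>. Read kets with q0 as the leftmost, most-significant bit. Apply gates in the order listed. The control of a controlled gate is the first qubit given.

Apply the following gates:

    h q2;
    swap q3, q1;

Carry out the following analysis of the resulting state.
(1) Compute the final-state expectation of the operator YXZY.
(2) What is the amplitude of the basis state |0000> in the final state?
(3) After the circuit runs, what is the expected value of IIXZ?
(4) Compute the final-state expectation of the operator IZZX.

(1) In the final state, YXZY has expectation 0.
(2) The final state's coefficient on |0000> equals sqrt(2)/2.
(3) The expectation value of IIXZ is 1.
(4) In the final state, IZZX has expectation 0.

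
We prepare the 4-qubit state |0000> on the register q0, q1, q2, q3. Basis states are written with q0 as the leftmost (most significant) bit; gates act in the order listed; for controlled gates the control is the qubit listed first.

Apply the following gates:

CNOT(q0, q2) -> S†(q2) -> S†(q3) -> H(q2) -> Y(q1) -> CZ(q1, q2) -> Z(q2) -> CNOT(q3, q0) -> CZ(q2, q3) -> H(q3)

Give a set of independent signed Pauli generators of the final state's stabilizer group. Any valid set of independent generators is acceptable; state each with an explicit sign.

The final state is stabilized by the group generated by +IIXI, +IIIX, +ZIII, -IZII; other independent generating sets are equally valid.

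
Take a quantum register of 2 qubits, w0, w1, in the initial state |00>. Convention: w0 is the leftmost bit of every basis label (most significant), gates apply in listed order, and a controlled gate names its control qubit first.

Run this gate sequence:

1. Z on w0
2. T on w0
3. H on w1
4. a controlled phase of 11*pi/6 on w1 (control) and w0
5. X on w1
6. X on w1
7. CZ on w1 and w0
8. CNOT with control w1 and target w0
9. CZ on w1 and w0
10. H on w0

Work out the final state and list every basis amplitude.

The final amplitudes are 1/2 on |00>, -1/2 on |01>, 1/2 on |10>, 1/2 on |11>. Key observation: steps 5-6 multiply out to the identity, so the circuit reduces to the remaining gates.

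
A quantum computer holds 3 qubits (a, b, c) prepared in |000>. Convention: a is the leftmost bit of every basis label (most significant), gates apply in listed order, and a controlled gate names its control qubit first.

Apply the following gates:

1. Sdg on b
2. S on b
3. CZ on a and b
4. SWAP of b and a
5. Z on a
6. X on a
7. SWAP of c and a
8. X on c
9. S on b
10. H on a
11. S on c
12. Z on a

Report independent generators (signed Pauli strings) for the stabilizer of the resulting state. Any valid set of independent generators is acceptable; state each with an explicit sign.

The stabilizer group can be generated by -XII, +IZI, +IIZ, among other valid generating sets.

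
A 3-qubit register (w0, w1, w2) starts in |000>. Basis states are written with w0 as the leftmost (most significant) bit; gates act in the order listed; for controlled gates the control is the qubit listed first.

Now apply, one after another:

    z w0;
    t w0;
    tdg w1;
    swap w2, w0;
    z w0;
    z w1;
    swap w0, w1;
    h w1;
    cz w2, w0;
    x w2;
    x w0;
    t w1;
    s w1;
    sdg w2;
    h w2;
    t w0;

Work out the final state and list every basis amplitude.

The final amplitudes are 0 on |000>, 0 on |001>, 0 on |010>, 0 on |011>, -exp(3*I*pi/4)/2 on |100>, exp(3*I*pi/4)/2 on |101>, I/2 on |110>, -I/2 on |111>.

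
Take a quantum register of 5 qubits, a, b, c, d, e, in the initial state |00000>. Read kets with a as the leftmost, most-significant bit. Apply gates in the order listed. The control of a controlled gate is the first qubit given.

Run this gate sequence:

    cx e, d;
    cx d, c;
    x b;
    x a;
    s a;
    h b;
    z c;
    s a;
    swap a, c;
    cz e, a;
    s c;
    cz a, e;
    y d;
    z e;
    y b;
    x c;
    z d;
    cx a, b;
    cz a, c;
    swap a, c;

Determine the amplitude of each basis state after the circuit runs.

The final amplitudes are -sqrt(2)*I/2 on |00010>, -sqrt(2)*I/2 on |01010>, and 0 on every other basis state.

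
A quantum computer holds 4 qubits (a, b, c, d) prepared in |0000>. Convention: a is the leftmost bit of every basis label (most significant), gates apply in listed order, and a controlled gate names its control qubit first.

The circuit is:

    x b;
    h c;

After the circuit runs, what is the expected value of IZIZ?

In the final state, IZIZ has expectation -1.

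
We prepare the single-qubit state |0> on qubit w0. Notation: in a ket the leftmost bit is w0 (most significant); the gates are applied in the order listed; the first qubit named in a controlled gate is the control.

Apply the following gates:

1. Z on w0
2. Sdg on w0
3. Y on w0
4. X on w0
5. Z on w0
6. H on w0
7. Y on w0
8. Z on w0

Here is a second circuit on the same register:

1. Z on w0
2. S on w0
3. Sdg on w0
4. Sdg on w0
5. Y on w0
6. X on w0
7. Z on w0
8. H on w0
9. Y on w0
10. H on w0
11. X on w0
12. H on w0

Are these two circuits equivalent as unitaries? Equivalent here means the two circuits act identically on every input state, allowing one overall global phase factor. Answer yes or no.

Yes: on every input state the two circuits agree up to one overall phase factor.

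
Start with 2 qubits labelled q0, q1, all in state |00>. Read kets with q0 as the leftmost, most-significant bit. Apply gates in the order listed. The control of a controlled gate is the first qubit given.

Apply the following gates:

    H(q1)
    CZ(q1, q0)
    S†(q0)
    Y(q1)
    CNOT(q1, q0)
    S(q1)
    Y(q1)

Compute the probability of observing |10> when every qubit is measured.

A full measurement returns |10> with probability 1/2.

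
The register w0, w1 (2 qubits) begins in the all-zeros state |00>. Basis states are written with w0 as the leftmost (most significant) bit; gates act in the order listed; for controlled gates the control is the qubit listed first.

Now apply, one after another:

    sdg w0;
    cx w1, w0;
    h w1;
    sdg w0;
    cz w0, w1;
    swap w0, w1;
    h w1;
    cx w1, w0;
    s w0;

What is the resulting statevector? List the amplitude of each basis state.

The resulting statevector has amplitude 1/2 on |00>, 1/2 on |01>, I/2 on |10>, I/2 on |11>.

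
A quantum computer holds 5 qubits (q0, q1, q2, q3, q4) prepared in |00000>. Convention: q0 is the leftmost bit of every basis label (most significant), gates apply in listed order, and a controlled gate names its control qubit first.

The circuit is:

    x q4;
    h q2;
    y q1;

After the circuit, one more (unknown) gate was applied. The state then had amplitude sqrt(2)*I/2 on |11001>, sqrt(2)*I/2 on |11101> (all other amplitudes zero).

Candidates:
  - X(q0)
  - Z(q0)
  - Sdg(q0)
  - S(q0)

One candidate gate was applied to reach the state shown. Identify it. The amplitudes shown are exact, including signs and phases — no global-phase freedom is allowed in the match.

The applied gate was X(q0).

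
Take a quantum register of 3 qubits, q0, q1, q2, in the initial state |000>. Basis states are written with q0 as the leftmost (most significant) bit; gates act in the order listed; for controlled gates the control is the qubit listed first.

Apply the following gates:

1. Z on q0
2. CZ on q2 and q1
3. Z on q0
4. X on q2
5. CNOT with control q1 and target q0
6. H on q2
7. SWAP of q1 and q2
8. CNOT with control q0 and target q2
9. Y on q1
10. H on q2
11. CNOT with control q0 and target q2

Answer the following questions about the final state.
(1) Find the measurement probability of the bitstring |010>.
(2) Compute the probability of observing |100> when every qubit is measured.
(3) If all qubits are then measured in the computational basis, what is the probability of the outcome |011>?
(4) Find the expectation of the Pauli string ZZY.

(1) The probability of measuring |010> is 1/4.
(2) The probability of measuring |100> is 0.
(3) A full measurement returns |011> with probability 1/4.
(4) In the final state, ZZY has expectation 0.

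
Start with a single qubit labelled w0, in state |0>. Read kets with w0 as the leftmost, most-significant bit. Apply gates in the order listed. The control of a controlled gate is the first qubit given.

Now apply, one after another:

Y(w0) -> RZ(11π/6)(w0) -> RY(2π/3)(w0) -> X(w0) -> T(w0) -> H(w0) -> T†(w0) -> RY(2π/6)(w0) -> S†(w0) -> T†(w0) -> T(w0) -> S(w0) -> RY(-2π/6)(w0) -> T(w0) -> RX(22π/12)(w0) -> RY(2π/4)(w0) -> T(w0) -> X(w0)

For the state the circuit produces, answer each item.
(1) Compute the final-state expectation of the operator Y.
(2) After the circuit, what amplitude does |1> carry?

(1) The observable Y averages to sqrt(3)/4. Key observation: gates 7-14 undo each other exactly, leaving only the rest of the circuit to track.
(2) The final state's coefficient on |1> equals (-3*sqrt(2) + sqrt(6) - 3*sqrt(2)*I - sqrt(6)*I)*exp(I*pi/6)/8.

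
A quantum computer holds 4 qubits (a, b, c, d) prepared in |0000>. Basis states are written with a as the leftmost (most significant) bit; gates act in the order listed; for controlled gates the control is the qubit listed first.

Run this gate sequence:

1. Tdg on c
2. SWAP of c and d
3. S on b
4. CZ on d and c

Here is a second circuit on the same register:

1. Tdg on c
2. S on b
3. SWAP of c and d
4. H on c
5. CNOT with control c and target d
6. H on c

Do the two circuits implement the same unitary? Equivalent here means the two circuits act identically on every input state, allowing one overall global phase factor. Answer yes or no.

No — the two circuits implement different unitaries, even allowing a global phase.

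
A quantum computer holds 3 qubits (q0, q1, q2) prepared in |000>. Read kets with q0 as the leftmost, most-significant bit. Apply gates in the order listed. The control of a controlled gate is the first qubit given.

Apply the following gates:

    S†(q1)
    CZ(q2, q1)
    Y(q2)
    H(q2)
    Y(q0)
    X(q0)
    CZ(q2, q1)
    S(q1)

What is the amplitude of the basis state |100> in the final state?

The final state's coefficient on |100> equals 0.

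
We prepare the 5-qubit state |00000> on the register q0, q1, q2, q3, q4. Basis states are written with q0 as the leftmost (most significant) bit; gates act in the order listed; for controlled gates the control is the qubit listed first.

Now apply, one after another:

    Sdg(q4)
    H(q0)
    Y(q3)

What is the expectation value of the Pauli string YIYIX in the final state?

The observable YIYIX averages to 0.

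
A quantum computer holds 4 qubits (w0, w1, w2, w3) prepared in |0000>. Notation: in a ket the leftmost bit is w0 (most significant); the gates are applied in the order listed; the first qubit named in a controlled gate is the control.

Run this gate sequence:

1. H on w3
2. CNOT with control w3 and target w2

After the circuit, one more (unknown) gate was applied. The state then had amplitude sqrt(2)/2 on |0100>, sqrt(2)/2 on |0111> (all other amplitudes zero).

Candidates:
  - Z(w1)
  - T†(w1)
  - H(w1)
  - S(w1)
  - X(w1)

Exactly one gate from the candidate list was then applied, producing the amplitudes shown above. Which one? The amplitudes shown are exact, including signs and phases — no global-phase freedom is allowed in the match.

The unique candidate consistent with the amplitudes is X(w1).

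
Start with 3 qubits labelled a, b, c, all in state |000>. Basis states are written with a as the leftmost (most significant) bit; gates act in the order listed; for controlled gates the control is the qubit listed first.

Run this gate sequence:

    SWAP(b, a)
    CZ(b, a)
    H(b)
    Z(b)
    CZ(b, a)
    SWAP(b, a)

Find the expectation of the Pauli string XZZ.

The expectation value of XZZ is -1.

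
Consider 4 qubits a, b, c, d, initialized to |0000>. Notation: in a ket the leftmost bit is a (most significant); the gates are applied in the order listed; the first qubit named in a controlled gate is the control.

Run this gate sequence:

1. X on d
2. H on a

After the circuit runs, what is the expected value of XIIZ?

The expectation value of XIIZ is -1.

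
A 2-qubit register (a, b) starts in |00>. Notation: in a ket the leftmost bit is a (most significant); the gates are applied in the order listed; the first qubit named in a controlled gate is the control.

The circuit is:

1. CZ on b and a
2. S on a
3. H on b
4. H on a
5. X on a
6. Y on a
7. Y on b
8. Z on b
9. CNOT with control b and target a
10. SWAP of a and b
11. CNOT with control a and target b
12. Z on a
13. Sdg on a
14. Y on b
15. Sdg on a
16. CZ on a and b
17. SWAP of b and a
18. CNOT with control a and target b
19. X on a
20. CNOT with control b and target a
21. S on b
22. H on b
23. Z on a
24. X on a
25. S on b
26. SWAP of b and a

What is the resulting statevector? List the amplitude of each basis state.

The final amplitudes are sqrt(2)*(-1 + I)/4 on |00>, sqrt(2)*(1 + I)/4 on |01>, sqrt(2)*(-1 + I)/4 on |10>, sqrt(2)*(-1 - I)/4 on |11>.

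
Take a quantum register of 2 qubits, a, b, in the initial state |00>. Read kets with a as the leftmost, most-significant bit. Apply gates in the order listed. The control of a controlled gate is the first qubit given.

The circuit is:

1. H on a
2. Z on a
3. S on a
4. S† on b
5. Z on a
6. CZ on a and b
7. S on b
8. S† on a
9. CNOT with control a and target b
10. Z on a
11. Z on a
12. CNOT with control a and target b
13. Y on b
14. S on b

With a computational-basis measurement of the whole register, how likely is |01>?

A full measurement returns |01> with probability 1/2. Key observation: gates 9-12 undo each other exactly, leaving only the rest of the circuit to track.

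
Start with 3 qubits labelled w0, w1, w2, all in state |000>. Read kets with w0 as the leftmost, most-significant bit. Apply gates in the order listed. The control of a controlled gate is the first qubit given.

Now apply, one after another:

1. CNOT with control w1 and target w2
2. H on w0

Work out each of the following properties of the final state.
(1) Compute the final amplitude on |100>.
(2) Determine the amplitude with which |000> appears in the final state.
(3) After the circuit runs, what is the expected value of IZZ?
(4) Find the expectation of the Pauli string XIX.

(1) The amplitude on |100> is sqrt(2)/2.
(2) The final state's coefficient on |000> equals sqrt(2)/2.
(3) In the final state, IZZ has expectation 1.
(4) The expectation value of XIX is 0.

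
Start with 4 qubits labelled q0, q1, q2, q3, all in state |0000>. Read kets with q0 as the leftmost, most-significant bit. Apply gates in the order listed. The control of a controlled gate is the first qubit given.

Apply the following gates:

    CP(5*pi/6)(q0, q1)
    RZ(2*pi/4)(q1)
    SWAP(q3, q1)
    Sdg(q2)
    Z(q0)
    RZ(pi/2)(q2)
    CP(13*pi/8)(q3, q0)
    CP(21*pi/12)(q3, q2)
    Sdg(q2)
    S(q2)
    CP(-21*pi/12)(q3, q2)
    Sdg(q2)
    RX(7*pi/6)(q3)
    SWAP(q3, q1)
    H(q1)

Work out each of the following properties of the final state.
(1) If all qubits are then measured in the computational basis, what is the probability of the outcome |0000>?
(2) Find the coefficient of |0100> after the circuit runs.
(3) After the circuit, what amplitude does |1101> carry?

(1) Outcome |0000> occurs with probability 1/2.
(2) The amplitude on |0100> is (1 - I)*(1 + sqrt(3)*I)/4.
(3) The amplitude on |1101> is 0.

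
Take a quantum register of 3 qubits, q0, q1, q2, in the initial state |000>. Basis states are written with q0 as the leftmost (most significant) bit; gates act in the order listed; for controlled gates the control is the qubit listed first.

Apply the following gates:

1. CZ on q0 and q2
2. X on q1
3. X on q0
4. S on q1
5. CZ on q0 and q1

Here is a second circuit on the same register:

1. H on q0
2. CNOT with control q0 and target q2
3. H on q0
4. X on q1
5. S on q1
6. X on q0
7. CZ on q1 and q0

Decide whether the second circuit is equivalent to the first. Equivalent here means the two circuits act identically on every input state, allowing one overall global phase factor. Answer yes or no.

No, they are not equivalent — no single phase factor reconciles the two unitaries.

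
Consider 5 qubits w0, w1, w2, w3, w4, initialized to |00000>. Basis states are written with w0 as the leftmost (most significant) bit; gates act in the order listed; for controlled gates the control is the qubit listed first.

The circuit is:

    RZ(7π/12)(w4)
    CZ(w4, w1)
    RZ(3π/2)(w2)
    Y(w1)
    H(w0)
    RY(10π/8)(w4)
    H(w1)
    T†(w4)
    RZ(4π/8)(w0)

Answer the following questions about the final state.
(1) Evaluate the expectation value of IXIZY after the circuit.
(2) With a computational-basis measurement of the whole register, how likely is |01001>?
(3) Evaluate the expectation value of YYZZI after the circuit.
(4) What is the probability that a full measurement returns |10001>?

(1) The expectation value of IXIZY is -1/2.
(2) A full measurement returns |01001> with probability sqrt(2)/16 + 1/8.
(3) The observable YYZZI averages to 0.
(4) A full measurement returns |10001> with probability sqrt(2)/16 + 1/8.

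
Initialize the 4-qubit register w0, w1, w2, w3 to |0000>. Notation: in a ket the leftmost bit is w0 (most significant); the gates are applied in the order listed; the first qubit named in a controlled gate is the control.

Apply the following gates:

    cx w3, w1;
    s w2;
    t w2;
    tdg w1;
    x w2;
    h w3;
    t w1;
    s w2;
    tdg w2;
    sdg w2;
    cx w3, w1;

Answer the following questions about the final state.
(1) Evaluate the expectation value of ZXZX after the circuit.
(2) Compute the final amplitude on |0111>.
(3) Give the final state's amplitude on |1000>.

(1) The expectation value of ZXZX is -1.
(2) The amplitude on |0111> is -sqrt(2)*exp(3*I*pi/4)/2.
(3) |1000> carries amplitude 0 in the final state.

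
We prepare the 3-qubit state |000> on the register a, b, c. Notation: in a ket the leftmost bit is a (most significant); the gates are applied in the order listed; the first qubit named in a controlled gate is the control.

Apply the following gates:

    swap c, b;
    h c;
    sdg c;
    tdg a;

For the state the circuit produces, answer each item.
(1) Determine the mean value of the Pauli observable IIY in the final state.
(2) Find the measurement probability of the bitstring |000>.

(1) In the final state, IIY has expectation -1.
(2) A full measurement returns |000> with probability 1/2.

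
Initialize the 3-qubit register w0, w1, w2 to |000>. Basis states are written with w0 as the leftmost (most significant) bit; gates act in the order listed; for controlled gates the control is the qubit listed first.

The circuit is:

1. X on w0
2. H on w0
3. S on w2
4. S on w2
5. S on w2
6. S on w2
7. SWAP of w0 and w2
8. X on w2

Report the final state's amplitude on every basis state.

After the circuit, the state carries amplitude -sqrt(2)/2 on |000>, sqrt(2)/2 on |001>, and 0 on every other basis state.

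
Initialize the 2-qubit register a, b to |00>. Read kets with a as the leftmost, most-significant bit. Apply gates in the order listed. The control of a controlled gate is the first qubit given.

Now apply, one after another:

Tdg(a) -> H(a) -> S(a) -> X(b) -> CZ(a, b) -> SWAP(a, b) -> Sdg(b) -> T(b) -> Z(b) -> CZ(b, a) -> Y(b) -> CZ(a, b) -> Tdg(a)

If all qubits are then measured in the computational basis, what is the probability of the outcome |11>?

Outcome |11> occurs with probability 1/2.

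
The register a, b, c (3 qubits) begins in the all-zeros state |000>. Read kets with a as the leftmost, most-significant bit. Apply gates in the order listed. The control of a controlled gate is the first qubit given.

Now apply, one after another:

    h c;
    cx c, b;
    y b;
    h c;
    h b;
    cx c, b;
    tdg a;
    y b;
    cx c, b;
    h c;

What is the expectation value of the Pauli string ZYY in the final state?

The observable ZYY averages to -1.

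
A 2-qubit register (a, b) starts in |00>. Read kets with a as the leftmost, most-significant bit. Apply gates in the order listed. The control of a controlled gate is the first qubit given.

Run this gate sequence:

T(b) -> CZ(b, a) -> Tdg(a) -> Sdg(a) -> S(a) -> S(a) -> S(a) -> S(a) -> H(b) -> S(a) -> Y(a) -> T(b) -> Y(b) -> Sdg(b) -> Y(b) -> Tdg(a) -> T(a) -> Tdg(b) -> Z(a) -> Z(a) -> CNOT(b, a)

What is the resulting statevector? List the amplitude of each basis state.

After the circuit, the state carries amplitude 0 on |00>, sqrt(2)*I/2 on |01>, sqrt(2)/2 on |10>, 0 on |11>. Key observation: gates 5-8 undo each other exactly, leaving only the rest of the circuit to track.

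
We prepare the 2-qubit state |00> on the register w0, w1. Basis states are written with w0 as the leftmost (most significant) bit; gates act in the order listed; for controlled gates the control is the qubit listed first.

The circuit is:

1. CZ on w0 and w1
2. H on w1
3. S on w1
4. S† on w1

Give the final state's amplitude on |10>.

The amplitude on |10> is 0. Key observation: the block from step 3 through step 4 cancels to the identity and can be dropped.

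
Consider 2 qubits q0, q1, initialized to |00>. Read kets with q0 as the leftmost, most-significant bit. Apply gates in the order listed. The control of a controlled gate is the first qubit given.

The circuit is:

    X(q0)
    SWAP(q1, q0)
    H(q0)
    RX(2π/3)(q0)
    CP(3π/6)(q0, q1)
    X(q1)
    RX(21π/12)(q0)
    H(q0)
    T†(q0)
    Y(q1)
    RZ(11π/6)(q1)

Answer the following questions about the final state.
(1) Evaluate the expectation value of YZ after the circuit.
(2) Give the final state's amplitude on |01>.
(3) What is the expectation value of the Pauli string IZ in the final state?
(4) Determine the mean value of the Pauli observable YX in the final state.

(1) In the final state, YZ has expectation 0.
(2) The amplitude on |01> is -sqrt(3*sqrt(2) + 6)*exp(11*I*pi/12)/8 - sqrt(2 - sqrt(2))*exp(5*I*pi/12)/8 + sqrt(2 - sqrt(2))*exp(11*I*pi/12)/8 + sqrt(6 - 3*sqrt(2))*exp(11*I*pi/12)/8 + sqrt(sqrt(2) + 2)*exp(11*I*pi/12)/8 + sqrt(6 - 3*sqrt(2))*exp(5*I*pi/12)/8 + sqrt(sqrt(2) + 2)*exp(5*I*pi/12)/8 + sqrt(3*sqrt(2) + 6)*exp(5*I*pi/12)/8.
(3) In the final state, IZ has expectation -1.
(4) The observable YX averages to 0.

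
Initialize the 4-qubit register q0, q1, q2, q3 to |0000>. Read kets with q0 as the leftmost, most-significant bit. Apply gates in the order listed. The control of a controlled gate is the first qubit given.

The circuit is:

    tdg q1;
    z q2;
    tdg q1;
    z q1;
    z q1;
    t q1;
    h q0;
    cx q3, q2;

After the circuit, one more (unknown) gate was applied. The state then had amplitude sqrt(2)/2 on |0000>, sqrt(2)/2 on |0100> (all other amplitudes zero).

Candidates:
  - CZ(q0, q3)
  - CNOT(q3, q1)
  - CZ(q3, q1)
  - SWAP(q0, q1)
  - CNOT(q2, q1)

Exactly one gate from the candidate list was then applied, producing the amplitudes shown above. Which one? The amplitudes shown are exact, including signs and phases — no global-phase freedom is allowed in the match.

It was SWAP(q0, q1) that produced the state shown. Key observation: the block from step 3 through step 6 cancels to the identity and can be dropped.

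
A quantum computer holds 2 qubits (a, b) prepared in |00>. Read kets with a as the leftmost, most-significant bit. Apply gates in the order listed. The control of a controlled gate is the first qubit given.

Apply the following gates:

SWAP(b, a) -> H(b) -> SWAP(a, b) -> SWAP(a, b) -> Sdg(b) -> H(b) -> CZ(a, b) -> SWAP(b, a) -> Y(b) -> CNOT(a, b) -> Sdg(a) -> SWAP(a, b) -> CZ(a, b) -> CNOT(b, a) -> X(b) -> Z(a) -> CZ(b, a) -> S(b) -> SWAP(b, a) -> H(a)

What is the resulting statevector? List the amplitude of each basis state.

After the circuit, the state carries amplitude 0 on |00>, -sqrt(2)/2 on |01>, 0 on |10>, -sqrt(2)*I/2 on |11>.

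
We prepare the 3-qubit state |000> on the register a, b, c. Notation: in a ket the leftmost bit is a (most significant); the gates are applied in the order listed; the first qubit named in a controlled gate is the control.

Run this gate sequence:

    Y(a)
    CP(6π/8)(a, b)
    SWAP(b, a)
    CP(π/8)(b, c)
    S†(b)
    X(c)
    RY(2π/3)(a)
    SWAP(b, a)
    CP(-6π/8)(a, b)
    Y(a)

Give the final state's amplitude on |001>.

The amplitude on |001> is -I/2.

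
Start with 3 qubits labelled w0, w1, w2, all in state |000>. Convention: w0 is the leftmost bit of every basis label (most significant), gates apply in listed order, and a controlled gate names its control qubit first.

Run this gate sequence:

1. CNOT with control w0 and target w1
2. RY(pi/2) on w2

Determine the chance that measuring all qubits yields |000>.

The probability of measuring |000> is 1/2.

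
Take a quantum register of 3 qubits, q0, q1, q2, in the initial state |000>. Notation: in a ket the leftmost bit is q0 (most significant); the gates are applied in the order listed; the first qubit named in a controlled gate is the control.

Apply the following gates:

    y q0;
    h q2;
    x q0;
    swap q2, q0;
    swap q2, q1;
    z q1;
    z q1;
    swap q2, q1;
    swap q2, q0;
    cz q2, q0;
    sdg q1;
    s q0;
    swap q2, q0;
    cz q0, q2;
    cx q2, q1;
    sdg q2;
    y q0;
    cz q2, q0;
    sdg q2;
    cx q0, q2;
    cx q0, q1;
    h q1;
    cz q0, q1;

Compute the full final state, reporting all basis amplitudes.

After the circuit, the state carries amplitude 1/2 on |000>, 0 on |001>, 1/2 on |010>, 0 on |011>, 0 on |100>, -1/2 on |101>, 0 on |110>, -1/2 on |111>. Key observation: steps 4-9 multiply out to the identity, so the circuit reduces to the remaining gates.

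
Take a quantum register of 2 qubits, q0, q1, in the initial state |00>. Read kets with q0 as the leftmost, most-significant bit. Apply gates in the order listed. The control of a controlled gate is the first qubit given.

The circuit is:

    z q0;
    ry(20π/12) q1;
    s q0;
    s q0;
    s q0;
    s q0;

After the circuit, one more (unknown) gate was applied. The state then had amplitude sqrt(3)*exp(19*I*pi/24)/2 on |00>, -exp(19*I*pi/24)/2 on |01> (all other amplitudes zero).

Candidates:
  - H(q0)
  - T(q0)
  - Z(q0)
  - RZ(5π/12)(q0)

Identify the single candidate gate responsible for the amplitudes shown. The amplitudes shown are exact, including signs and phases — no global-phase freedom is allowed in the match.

It was RZ(5π/12)(q0) that produced the state shown.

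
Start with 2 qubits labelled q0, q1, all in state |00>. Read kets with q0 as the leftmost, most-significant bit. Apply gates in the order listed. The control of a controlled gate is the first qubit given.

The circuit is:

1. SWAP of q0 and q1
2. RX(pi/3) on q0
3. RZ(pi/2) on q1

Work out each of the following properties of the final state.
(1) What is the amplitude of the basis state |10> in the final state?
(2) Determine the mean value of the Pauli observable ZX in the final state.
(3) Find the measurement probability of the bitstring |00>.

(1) |10> carries amplitude -exp(I*pi/4)/2 in the final state.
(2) The observable ZX averages to 0.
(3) A full measurement returns |00> with probability 3/4.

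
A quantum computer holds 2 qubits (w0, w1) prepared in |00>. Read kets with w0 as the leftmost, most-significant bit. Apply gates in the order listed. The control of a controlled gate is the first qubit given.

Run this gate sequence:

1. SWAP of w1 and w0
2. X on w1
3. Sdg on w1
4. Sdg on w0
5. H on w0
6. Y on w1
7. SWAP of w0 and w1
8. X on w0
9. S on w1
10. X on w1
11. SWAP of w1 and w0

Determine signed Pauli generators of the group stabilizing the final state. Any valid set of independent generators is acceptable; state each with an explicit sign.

The stabilizer group can be generated by -YI, -IZ, among other valid generating sets.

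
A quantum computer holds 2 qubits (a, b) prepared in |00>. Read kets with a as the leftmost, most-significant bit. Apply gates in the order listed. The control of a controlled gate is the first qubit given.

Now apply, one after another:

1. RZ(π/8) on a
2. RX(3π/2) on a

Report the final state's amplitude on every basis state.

After the circuit, the state carries amplitude sqrt(2)*exp(15*I*pi/16)/2 on |00>, 0 on |01>, -sqrt(2)*exp(7*I*pi/16)/2 on |10>, 0 on |11>.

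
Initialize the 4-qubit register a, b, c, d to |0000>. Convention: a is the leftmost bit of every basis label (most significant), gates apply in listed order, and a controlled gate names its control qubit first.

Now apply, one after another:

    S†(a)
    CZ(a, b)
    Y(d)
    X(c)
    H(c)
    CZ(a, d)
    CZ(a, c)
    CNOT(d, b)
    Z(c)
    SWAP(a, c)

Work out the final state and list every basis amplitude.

The final amplitudes are sqrt(2)*I/2 on |0101>, sqrt(2)*I/2 on |1101>, and 0 on every other basis state.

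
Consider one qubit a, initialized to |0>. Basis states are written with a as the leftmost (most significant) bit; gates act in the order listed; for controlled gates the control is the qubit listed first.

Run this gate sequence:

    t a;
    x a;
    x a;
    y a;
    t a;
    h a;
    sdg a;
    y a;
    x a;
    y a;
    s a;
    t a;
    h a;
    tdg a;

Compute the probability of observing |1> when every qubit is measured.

The probability of measuring |1> is 1/2 - sqrt(2)/4.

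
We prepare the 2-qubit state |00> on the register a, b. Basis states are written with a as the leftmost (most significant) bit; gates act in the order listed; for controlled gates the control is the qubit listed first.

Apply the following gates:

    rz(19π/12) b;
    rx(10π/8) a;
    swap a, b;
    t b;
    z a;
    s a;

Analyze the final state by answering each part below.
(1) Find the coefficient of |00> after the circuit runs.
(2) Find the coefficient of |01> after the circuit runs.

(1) The amplitude on |00> is sqrt(2 - sqrt(2))*exp(5*I*pi/24)/2.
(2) |01> carries amplitude sqrt(sqrt(2) + 2)*exp(23*I*pi/24)/2 in the final state.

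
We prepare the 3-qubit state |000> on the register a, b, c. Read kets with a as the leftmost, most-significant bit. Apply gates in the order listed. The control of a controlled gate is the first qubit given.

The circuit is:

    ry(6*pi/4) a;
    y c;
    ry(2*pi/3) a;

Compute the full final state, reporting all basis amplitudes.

After the circuit, the state carries amplitude I*(-sqrt(6) - sqrt(2))/4 on |001>, I*(-sqrt(6) + sqrt(2))/4 on |101>, and 0 on every other basis state.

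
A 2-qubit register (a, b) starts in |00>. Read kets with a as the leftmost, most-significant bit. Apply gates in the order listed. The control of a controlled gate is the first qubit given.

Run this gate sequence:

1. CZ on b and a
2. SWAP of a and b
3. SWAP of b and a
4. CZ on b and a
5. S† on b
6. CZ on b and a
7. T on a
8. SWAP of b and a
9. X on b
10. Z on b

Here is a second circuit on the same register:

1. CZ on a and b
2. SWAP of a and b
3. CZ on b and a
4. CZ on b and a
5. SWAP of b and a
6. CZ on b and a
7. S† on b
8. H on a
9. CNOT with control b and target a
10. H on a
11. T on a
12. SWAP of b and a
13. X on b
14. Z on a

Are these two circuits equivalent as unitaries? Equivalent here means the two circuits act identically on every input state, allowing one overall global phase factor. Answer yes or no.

No, they are not equivalent — no single phase factor reconciles the two unitaries.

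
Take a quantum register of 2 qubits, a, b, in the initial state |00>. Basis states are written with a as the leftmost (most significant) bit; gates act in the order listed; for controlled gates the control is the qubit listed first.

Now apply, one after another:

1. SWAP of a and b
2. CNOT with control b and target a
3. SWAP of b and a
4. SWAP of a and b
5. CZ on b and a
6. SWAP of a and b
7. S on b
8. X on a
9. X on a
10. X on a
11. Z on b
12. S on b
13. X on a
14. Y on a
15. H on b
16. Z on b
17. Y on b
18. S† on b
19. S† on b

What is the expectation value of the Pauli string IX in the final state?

In the final state, IX has expectation -1.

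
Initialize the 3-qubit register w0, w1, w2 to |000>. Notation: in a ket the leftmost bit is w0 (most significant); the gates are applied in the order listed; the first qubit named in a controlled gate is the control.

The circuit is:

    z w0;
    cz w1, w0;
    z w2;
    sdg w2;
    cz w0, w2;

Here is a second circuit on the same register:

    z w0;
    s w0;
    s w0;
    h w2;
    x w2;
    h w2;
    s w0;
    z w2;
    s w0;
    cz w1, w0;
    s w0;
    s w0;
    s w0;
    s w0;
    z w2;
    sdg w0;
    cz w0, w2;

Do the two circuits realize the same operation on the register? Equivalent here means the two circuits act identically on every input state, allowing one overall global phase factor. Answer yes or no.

No: there is an input state on which the two circuits produce genuinely different outputs (not merely differing by a phase).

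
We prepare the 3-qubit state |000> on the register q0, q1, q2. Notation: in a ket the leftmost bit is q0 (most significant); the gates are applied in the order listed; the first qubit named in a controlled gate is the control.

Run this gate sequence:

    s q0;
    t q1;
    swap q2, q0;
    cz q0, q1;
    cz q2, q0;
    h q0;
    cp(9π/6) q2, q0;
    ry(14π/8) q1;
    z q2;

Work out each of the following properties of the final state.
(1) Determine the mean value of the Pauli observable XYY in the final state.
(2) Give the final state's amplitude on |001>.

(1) The observable XYY averages to 0.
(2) |001> carries amplitude 0 in the final state.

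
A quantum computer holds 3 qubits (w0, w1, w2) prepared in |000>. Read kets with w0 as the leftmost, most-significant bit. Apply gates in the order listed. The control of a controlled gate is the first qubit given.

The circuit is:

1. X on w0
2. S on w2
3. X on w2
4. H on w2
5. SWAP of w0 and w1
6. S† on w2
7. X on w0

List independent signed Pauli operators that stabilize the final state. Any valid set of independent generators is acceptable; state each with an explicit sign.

The final state is stabilized by the group generated by +IIY, -ZII, -IZI; other independent generating sets are equally valid.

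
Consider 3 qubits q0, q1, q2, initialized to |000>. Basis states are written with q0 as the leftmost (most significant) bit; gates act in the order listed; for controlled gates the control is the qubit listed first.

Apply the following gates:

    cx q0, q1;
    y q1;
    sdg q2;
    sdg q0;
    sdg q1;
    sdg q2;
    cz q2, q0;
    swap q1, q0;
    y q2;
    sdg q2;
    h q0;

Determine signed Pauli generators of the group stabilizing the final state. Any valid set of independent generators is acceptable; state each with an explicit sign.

The stabilizer group can be generated by -XII, +IZI, -IIZ, among other valid generating sets.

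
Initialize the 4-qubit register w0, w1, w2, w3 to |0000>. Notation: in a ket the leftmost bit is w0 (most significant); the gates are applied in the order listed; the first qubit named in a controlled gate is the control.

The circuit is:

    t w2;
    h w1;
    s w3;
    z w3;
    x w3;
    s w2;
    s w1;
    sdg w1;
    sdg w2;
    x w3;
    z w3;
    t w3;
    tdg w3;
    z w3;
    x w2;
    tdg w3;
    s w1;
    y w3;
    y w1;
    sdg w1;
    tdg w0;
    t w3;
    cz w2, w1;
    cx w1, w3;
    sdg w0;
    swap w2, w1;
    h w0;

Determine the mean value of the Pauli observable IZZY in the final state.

In the final state, IZZY has expectation 0. Key observation: gates 4-11 undo each other exactly, leaving only the rest of the circuit to track.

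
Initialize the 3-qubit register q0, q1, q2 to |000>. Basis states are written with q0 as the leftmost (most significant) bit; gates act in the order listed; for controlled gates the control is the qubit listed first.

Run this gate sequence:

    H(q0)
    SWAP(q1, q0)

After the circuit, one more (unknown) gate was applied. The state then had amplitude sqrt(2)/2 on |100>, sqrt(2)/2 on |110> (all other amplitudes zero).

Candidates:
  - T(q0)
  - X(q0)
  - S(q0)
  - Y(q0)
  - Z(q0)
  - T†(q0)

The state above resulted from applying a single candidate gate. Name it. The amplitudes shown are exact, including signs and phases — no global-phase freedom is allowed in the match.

It was X(q0) that produced the state shown.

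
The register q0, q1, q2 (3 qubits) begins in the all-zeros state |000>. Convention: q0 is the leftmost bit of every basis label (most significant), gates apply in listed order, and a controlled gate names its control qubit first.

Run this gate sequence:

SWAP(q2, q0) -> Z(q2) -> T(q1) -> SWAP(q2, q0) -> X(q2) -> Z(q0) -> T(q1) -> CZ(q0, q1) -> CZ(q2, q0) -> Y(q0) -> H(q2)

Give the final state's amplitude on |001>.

The final state's coefficient on |001> equals 0.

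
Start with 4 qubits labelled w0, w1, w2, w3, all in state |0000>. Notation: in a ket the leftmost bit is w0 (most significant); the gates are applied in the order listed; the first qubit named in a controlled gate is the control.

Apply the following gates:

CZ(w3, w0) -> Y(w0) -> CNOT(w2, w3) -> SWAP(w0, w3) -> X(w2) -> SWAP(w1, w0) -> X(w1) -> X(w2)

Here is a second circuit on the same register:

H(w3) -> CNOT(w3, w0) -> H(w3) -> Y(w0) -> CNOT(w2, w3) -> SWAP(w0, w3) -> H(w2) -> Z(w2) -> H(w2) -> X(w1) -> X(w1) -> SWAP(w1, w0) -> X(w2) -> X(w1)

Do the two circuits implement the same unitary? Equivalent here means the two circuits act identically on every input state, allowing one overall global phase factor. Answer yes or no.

No — the two circuits implement different unitaries, even allowing a global phase.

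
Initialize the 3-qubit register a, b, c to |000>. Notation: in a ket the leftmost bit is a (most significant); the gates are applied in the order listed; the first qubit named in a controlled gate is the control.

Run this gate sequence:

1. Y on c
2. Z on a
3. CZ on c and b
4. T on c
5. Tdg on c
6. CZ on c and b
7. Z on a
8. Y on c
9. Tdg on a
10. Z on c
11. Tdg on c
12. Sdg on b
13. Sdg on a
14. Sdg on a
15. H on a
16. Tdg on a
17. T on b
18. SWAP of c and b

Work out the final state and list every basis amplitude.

The final amplitudes are sqrt(2)/2 on |000>, -sqrt(2)*exp(3*I*pi/4)/2 on |100>, and 0 on every other basis state. Key observation: steps 1-8 multiply out to the identity, so the circuit reduces to the remaining gates.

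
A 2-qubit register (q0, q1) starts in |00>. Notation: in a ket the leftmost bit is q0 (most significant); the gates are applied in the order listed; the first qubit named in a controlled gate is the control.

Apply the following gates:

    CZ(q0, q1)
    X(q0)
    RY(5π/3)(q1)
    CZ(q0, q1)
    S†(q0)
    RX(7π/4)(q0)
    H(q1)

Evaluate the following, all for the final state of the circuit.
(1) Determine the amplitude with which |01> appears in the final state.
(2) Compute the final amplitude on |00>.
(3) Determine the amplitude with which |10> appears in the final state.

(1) The amplitude on |01> is sqrt(2 - sqrt(2))*(-sqrt(2) + sqrt(6))/8.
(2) The final state's coefficient on |00> equals sqrt(2 - sqrt(2))*(sqrt(2) + sqrt(6))/8.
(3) |10> carries amplitude -sqrt(6)*I*sqrt(sqrt(2) + 2)/8 - sqrt(2)*I*sqrt(sqrt(2) + 2)/8 in the final state.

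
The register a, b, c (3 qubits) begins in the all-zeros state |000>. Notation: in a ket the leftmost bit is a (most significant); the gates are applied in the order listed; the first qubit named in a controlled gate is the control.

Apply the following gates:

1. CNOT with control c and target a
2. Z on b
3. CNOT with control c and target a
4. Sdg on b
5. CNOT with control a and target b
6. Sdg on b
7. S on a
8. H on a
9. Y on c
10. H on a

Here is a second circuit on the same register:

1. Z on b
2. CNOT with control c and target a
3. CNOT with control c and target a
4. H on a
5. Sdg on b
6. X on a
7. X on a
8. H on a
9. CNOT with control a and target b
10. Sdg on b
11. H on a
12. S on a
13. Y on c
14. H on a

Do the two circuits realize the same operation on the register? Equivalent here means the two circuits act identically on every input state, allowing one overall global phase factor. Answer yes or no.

No — the two circuits implement different unitaries, even allowing a global phase.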